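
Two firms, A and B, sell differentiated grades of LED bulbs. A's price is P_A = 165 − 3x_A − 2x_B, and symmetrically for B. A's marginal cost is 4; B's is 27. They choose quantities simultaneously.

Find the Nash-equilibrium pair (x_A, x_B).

21.5625, 15.8125

Firm A's profit: π = x_A(165 − 3x_A − 2x_B) − 4x_A.
∂π/∂x_A = 161 − 6x_A − 2x_B = 0 ⇒ x_A = 161/6 − (1/3)x_B.
Similarly x_B = 23 − (1/3)x_A.
Solving the two reaction functions simultaneously: (1 − (−1/3)(−1/3))x_A = 161/6 − (1/3)·23, so (8/9)x_A = 115/6 and x_A = 21.5625.
Then x_B = 23 − (1/3)·21.5625 = 15.8125.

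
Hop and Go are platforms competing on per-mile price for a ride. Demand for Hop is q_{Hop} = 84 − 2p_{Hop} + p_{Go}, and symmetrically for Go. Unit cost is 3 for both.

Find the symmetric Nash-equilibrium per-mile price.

30

Hop's profit: π = (p_{Hop} − 3)(84 − 2p_{Hop} + p_{Go}).
∂π/∂p_{Hop} = 90 − 4p_{Hop} + p_{Go} = 0 ⇒ p_{Hop} = 22.5 + 0.25p_{Go}.
Setting p_{Hop} = p_{Go} in the reaction function: p_{Hop} = 22.5 + 0.25p_{Hop}, so p_{Hop} = 22.5 / 0.75 = 30.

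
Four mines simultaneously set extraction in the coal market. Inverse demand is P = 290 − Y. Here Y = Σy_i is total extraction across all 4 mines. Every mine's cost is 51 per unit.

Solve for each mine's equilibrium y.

47.8

A representative mine's profit is π_i = y_i(290 − Y) − 51y_i, with Y = y_i + Σ_{j≠i} y_j.
First-order condition: 239 − 2y_i − Σ_{j≠i} y_j = 0.
In a symmetric equilibrium every mine chooses the same y, so Σ_{j≠i} y_j = 3y. The condition becomes 239 − 5y = 0, giving y = 239/5 = 47.8.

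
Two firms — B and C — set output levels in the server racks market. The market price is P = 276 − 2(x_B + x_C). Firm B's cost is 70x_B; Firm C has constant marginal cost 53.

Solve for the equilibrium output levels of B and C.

Firm B's profit: π = x_B(276 − 2(x_B + x_C)) − 70x_B.
∂π/∂x_B = 206 − 4x_B − 2x_C = 0, so x_B = 51.5 − 0.5x_C.
By the same steps for C: x_C = 55.75 − 0.5x_B.
Solving the two reaction functions simultaneously: (1 − (−0.5)(−0.5))x_B = 51.5 − 0.5·55.75, so 0.75x_B = 23.625 and x_B = 31.5.
Then x_C = 55.75 − 0.5·31.5 = 40.

31.5, 40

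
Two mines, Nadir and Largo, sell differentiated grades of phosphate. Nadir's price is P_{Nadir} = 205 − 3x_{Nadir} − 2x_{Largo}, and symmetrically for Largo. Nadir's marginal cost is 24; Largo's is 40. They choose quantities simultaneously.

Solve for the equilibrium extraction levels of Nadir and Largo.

Mine Nadir's profit: π = x_{Nadir}(205 − 3x_{Nadir} − 2x_{Largo}) − 24x_{Nadir}.
∂π/∂x_{Nadir} = 181 − 6x_{Nadir} − 2x_{Largo} = 0 ⇒ x_{Nadir} = 181/6 − (1/3)x_{Largo}.
Similarly x_{Largo} = 27.5 − (1/3)x_{Nadir}.
Substituting the second reaction function into the first: x_{Nadir} = 181/6 − (1/3)(27.5 − (1/3)x_{Nadir}), which gives (8/9)x_{Nadir} = 21 ⇒ x_{Nadir} = 23.625.
Then x_{Largo} = 27.5 − (1/3)·23.625 = 19.625.

23.625, 19.625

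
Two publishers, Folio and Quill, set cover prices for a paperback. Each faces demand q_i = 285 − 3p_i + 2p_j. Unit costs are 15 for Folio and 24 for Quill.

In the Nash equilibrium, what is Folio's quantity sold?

Folio's profit: π = (p_{Folio} − 15)(285 − 3p_{Folio} + 2p_{Quill}).
∂π/∂p_{Folio} = 330 − 6p_{Folio} + 2p_{Quill} = 0 ⇒ p_{Folio} = 55 + (1/3)p_{Quill}.
Similarly p_{Quill} = 59.5 + (1/3)p_{Folio}.
Substituting the second reaction function into the first: p_{Folio} = 55 + (1/3)(59.5 + (1/3)p_{Folio}), which gives (8/9)p_{Folio} = 449/6 ⇒ p_{Folio} = 84.1875.
Then p_{Quill} = 59.5 + (1/3)·84.1875 = 87.5625.
q_{Folio} = 285 − 3·84.1875 + 2·87.5625 = 207.5625.

207.5625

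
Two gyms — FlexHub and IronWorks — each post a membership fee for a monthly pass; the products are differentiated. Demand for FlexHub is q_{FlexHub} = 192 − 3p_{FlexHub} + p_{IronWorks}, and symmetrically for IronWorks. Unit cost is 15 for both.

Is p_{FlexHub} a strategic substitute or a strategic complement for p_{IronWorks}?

FlexHub's profit: π = (p_{FlexHub} − 15)(192 − 3p_{FlexHub} + p_{IronWorks}).
∂π/∂p_{FlexHub} = 237 − 6p_{FlexHub} + p_{IronWorks} = 0 ⇒ p_{FlexHub} = 39.5 + (1/6)p_{IronWorks}.
The best-response slope dp_{FlexHub}/dp_{IronWorks} = 1/6 > 0: the reaction function is upward-sloping, so the choices are strategic complements.

strategic complements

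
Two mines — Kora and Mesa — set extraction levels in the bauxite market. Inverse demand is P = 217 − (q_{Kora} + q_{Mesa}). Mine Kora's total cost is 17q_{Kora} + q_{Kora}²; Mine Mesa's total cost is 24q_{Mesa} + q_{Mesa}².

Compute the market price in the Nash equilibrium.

Mine Kora's profit: π = q_{Kora}(217 − (q_{Kora} + q_{Mesa})) − 17q_{Kora} − q_{Kora}².
∂π/∂q_{Kora} = 200 − 4q_{Kora} − q_{Mesa} = 0, so q_{Kora} = 50 − 0.25q_{Mesa}.
By the same steps for Mesa: q_{Mesa} = 48.25 − 0.25q_{Kora}.
Solving the two reaction functions simultaneously: (1 − (−0.25)(−0.25))q_{Kora} = 50 − 0.25·48.25, so 0.9375q_{Kora} = 37.9375 and q_{Kora} = 607/15.
Then q_{Mesa} = 48.25 − 0.25·(607/15) = 572/15.
Equilibrium price: P = 217 − 78.6 = 138.4.

138.4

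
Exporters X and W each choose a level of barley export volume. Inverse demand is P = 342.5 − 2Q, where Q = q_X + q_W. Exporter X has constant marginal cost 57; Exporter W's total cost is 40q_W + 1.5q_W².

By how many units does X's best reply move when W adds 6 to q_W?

-3

Exporter X's profit: π = q_X(342.5 − 2(q_X + q_W)) − 57q_X.
∂π/∂q_X = 285.5 − 4q_X − 2q_W = 0, so q_X = 71.375 − 0.5q_W.
The reaction-function slope is −0.5, so a 6-unit rise in q_W moves q_X by −0.5 × 6 = −3. X's best response falls — the actions are strategic substitutes.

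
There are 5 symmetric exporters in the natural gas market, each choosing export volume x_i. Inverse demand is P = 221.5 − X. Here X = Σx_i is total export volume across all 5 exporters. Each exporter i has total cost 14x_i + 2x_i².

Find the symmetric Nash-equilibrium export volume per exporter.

A representative exporter's profit is π_i = x_i(221.5 − X) − 14x_i − 2x_i², with X = x_i + Σ_{j≠i} x_j.
First-order condition: 207.5 − 6x_i − Σ_{j≠i} x_j = 0.
In a symmetric equilibrium every exporter chooses the same x, so Σ_{j≠i} x_j = 4x. The condition becomes 207.5 − 10x = 0, giving x = 207.5/10 = 20.75.

20.75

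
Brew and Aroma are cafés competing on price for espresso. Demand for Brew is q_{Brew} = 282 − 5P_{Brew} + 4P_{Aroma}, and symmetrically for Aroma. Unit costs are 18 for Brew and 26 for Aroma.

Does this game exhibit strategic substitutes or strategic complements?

Brew's profit: π = (P_{Brew} − 18)(282 − 5P_{Brew} + 4P_{Aroma}).
∂π/∂P_{Brew} = 372 − 10P_{Brew} + 4P_{Aroma} = 0 ⇒ P_{Brew} = 37.2 + 0.4P_{Aroma}.
The best-response slope dP_{Brew}/dP_{Aroma} = 0.4 > 0: the reaction function is upward-sloping, so the choices are strategic complements.

strategic complements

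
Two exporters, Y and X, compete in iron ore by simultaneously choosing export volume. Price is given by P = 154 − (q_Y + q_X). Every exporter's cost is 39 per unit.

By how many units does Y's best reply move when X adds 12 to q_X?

-6

Exporter Y's profit: π = q_Y(154 − (q_Y + q_X)) − 39q_Y.
∂π/∂q_Y = 115 − 2q_Y − q_X = 0, so q_Y = 57.5 − 0.5q_X.
The reaction-function slope is −0.5, so a 12-unit rise in q_X moves q_Y by −0.5 × 12 = −6. Y's best response falls — the actions are strategic substitutes.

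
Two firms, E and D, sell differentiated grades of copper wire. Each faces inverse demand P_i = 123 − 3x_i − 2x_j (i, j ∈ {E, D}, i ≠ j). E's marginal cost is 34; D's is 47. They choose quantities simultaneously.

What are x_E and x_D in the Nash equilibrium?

11.9375, 8.6875

Firm E's profit: π = x_E(123 − 3x_E − 2x_D) − 34x_E.
∂π/∂x_E = 89 − 6x_E − 2x_D = 0 ⇒ x_E = 89/6 − (1/3)x_D.
Similarly x_D = 38/3 − (1/3)x_E.
Solving the two reaction functions simultaneously: (1 − (−1/3)(−1/3))x_E = 89/6 − (1/3)·(38/3), so (8/9)x_E = 191/18 and x_E = 11.9375.
Then x_D = 38/3 − (1/3)·11.9375 = 8.6875.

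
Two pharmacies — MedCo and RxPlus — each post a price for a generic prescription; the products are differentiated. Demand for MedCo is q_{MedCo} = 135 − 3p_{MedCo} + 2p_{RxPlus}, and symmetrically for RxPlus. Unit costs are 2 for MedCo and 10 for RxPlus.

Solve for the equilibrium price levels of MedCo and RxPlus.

36.75, 39.75

MedCo's profit: π = (p_{MedCo} − 2)(135 − 3p_{MedCo} + 2p_{RxPlus}).
∂π/∂p_{MedCo} = 141 − 6p_{MedCo} + 2p_{RxPlus} = 0 ⇒ p_{MedCo} = 23.5 + (1/3)p_{RxPlus}.
Similarly p_{RxPlus} = 27.5 + (1/3)p_{MedCo}.
Solving the two reaction functions simultaneously: (1 − (1/3)(1/3))p_{MedCo} = 23.5 + (1/3)·27.5, so (8/9)p_{MedCo} = 98/3 and p_{MedCo} = 36.75.
Then p_{RxPlus} = 27.5 + (1/3)·36.75 = 39.75.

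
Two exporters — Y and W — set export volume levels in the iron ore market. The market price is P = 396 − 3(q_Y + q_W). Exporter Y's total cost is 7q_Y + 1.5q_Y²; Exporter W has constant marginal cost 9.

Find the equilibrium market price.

163.4

Exporter Y's profit: π = q_Y(396 − 3(q_Y + q_W)) − 7q_Y − 1.5q_Y².
∂π/∂q_Y = 389 − 9q_Y − 3q_W = 0, so q_Y = 389/9 − (1/3)q_W.
For W: ∂π/∂q_W = 387 − 6q_W − 3q_Y = 0 ⇒ q_W = 64.5 − 0.5q_Y.
Plugging q_W into Y's best response: q_Y = 389/9 − (1/3)(64.5 − 0.5q_Y) ⇒ (5/6)q_Y = 391/18, so q_Y = 391/15.
Then q_W = 64.5 − 0.5·(391/15) = 772/15.
Equilibrium price: P = 396 − 3·(1163/15) = 163.4.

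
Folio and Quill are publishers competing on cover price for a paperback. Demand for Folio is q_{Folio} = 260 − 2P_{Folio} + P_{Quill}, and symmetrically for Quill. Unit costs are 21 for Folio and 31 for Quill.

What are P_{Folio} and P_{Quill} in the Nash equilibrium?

Folio's profit: π = (P_{Folio} − 21)(260 − 2P_{Folio} + P_{Quill}).
∂π/∂P_{Folio} = 302 − 4P_{Folio} + P_{Quill} = 0 ⇒ P_{Folio} = 75.5 + 0.25P_{Quill}.
Similarly P_{Quill} = 80.5 + 0.25P_{Folio}.
Solving the two reaction functions simultaneously: (1 − (0.25)(0.25))P_{Folio} = 75.5 + 0.25·80.5, so 0.9375P_{Folio} = 95.625 and P_{Folio} = 102.
Then P_{Quill} = 80.5 + 0.25·102 = 106.

102, 106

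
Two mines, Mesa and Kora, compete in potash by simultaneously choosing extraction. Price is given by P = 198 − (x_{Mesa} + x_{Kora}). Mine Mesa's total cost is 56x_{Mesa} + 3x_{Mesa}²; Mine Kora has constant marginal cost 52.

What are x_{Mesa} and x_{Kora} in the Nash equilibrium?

Mine Mesa's profit: π = x_{Mesa}(198 − (x_{Mesa} + x_{Kora})) − 56x_{Mesa} − 3x_{Mesa}².
∂π/∂x_{Mesa} = 142 − 8x_{Mesa} − x_{Kora} = 0, so x_{Mesa} = 17.75 − 0.125x_{Kora}.
For Kora: ∂π/∂x_{Kora} = 146 − 2x_{Kora} − x_{Mesa} = 0 ⇒ x_{Kora} = 73 − 0.5x_{Mesa}.
Plugging x_{Kora} into Mesa's best response: x_{Mesa} = 17.75 − 0.125(73 − 0.5x_{Mesa}) ⇒ 0.9375x_{Mesa} = 8.625, so x_{Mesa} = 9.2.
Then x_{Kora} = 73 − 0.5·9.2 = 68.4.

9.2, 68.4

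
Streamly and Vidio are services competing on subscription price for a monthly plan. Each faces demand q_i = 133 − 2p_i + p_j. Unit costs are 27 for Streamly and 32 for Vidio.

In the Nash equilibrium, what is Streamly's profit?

Streamly's profit: π = (p_{Streamly} − 27)(133 − 2p_{Streamly} + p_{Vidio}).
∂π/∂p_{Streamly} = 187 − 4p_{Streamly} + p_{Vidio} = 0 ⇒ p_{Streamly} = 46.75 + 0.25p_{Vidio}.
Similarly p_{Vidio} = 49.25 + 0.25p_{Streamly}.
Solving the two reaction functions simultaneously: (1 − (0.25)(0.25))p_{Streamly} = 46.75 + 0.25·49.25, so 0.9375p_{Streamly} = 59.0625 and p_{Streamly} = 63.
Then p_{Vidio} = 49.25 + 0.25·63 = 65.
q_{Streamly} = 133 − 2·63 + 65 = 72.
Profit = (63 − 27)·72 = 2592.

2592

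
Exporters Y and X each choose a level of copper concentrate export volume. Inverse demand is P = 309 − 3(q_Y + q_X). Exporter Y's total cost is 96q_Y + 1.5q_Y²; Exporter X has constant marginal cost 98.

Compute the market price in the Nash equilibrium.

182

Exporter Y's profit: π = q_Y(309 − 3(q_Y + q_X)) − 96q_Y − 1.5q_Y².
∂π/∂q_Y = 213 − 9q_Y − 3q_X = 0, so q_Y = 71/3 − (1/3)q_X.
For X: ∂π/∂q_X = 211 − 6q_X − 3q_Y = 0 ⇒ q_X = 211/6 − 0.5q_Y.
Plugging q_X into Y's best response: q_Y = 71/3 − (1/3)(211/6 − 0.5q_Y) ⇒ (5/6)q_Y = 215/18, so q_Y = 43/3.
Then q_X = 211/6 − 0.5·(43/3) = 28.
Equilibrium price: P = 309 − 3·(127/3) = 182.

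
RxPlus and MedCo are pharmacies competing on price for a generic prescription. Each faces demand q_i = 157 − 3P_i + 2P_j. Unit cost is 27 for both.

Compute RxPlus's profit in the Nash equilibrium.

3168.75

RxPlus's profit: π = (P_{RxPlus} − 27)(157 − 3P_{RxPlus} + 2P_{MedCo}).
∂π/∂P_{RxPlus} = 238 − 6P_{RxPlus} + 2P_{MedCo} = 0 ⇒ P_{RxPlus} = 119/3 + (1/3)P_{MedCo}.
The game is symmetric, so in equilibrium P_{MedCo} = P_{RxPlus}: the reaction function gives (2/3)P_{RxPlus} = 119/3, hence P_{RxPlus} = 59.5.
q_{RxPlus} = 157 − 3·59.5 + 2·59.5 = 97.5.
Profit = (59.5 − 27)·97.5 = 3168.75.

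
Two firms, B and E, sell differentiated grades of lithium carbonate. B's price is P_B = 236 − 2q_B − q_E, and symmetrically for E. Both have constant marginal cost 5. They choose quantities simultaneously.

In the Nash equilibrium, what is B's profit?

4268.88

Firm B's profit: π = q_B(236 − 2q_B − q_E) − 5q_B.
∂π/∂q_B = 231 − 4q_B − q_E = 0 ⇒ q_B = 57.75 − 0.25q_E.
By symmetry q_E = q_B; substituting into the reaction function, 1.25q_B = 57.75 and q_B = 46.2.
P_B = 236 − 2·46.2 − 46.2 = 97.4.
Profit = (97.4 − 5)·46.2 = 4268.88.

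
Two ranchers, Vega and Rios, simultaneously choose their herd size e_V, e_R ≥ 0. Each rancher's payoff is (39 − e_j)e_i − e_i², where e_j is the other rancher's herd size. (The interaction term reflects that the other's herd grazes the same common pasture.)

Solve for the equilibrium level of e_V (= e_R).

13

Vega's payoff is (39 − e_R)e_V − e_V².
∂π/∂e_V = 39 − e_R − 2e_V = 0, so e_V = 19.5 − 0.5e_R.
By symmetry e_R = e_V; substituting into the reaction function, 1.5e_V = 19.5 and e_V = 13.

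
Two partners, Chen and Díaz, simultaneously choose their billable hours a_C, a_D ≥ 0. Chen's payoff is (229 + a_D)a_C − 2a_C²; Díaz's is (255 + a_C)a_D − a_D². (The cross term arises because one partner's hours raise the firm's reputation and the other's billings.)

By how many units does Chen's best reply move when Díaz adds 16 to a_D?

Expanding Chen's payoff: 229a_C + a_Da_C − 2a_C².
∂π/∂a_C = 229 + a_D − 4a_C = 0, so a_C = 57.25 + 0.25a_D.
The reaction-function slope is 0.25, so a 16-unit rise in a_D moves a_C by 0.25 × 16 = 4. Chen's best response rises — the actions are strategic complements.

4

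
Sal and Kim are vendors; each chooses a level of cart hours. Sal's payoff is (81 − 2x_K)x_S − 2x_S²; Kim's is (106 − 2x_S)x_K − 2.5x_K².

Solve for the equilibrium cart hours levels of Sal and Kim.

Expanding Sal's payoff: 81x_S − 2x_Kx_S − 2x_S².
∂π/∂x_S = 81 − 2x_K − 4x_S = 0, so x_S = 20.25 − 0.5x_K.
Likewise for Kim: x_K = 21.2 − 0.4x_S.
Plugging x_K into Sal's best response: x_S = 20.25 − 0.5(21.2 − 0.4x_S) ⇒ 0.8x_S = 9.65, so x_S = 12.0625.
Then x_K = 21.2 − 0.4·12.0625 = 16.375.

12.0625, 16.375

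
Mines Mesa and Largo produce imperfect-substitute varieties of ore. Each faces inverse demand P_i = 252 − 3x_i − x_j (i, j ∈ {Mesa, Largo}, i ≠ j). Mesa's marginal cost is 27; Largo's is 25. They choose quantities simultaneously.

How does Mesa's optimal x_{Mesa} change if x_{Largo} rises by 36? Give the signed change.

-6

Mine Mesa's profit: π = x_{Mesa}(252 − 3x_{Mesa} − x_{Largo}) − 27x_{Mesa}.
∂π/∂x_{Mesa} = 225 − 6x_{Mesa} − x_{Largo} = 0 ⇒ x_{Mesa} = 37.5 − (1/6)x_{Largo}.
The reaction-function slope is −1/6, so a 36-unit rise in x_{Largo} moves x_{Mesa} by −1/6 × 36 = −6. Mesa's best response falls — the actions are strategic substitutes.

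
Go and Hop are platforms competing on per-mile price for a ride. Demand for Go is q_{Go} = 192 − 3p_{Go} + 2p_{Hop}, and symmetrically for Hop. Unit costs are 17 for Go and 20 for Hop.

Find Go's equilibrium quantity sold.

Go's profit: π = (p_{Go} − 17)(192 − 3p_{Go} + 2p_{Hop}).
∂π/∂p_{Go} = 243 − 6p_{Go} + 2p_{Hop} = 0 ⇒ p_{Go} = 40.5 + (1/3)p_{Hop}.
Similarly p_{Hop} = 42 + (1/3)p_{Go}.
Plugging p_{Hop} into Go's best response: p_{Go} = 40.5 + (1/3)(42 + (1/3)p_{Go}) ⇒ (8/9)p_{Go} = 54.5, so p_{Go} = 61.3125.
Then p_{Hop} = 42 + (1/3)·61.3125 = 62.4375.
q_{Go} = 192 − 3·61.3125 + 2·62.4375 = 132.9375.

132.9375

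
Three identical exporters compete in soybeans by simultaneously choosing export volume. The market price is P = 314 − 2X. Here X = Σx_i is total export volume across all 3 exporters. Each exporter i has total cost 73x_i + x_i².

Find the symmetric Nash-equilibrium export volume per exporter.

24.1

A representative exporter's profit is π_i = x_i(314 − 2X) − 73x_i − x_i², with X = x_i + Σ_{j≠i} x_j.
First-order condition: 241 − 6x_i − 2Σ_{j≠i} x_j = 0.
With identical exporters, set every x_j = x: then 241 − 6x − 4x = 0, i.e. x = 241/10 = 24.1.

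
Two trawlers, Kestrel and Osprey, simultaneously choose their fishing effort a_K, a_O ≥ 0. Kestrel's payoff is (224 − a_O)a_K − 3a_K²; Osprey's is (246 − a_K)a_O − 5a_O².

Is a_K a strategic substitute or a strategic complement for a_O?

Expanding Kestrel's payoff: 224a_K − a_Oa_K − 3a_K².
∂π/∂a_K = 224 − a_O − 6a_K = 0, so a_K = 112/3 − (1/6)a_O.
The best-response slope da_K/da_O = −1/6 < 0: the reaction function is downward-sloping, so the choices are strategic substitutes.

strategic substitutes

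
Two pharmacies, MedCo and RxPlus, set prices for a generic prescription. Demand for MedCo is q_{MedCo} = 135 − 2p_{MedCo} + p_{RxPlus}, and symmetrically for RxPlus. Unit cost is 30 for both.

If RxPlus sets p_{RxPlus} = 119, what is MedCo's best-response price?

78.5

MedCo's profit: π = (p_{MedCo} − 30)(135 − 2p_{MedCo} + p_{RxPlus}).
∂π/∂p_{MedCo} = 195 − 4p_{MedCo} + p_{RxPlus} = 0 ⇒ p_{MedCo} = 48.75 + 0.25p_{RxPlus}.
At p_{RxPlus} = 119: p_{MedCo} = 48.75 + 0.25·119 = 78.5.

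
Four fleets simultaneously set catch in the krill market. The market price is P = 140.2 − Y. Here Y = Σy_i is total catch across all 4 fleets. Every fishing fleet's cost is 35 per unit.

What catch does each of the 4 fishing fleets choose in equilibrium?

A representative fishing fleet's profit is π_i = y_i(140.2 − Y) − 35y_i, with Y = y_i + Σ_{j≠i} y_j.
First-order condition: 105.2 − 2y_i − Σ_{j≠i} y_j = 0.
In a symmetric equilibrium every fishing fleet chooses the same y, so Σ_{j≠i} y_j = 3y. The condition becomes 105.2 − 5y = 0, giving y = 105.2/5 = 21.04.

21.04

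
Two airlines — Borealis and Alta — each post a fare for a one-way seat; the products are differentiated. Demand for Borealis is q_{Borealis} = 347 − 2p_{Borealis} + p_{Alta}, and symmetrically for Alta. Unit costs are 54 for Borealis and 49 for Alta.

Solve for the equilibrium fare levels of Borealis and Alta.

151, 149

Borealis's profit: π = (p_{Borealis} − 54)(347 − 2p_{Borealis} + p_{Alta}).
∂π/∂p_{Borealis} = 455 − 4p_{Borealis} + p_{Alta} = 0 ⇒ p_{Borealis} = 113.75 + 0.25p_{Alta}.
Similarly p_{Alta} = 111.25 + 0.25p_{Borealis}.
Solving the two reaction functions simultaneously: (1 − (0.25)(0.25))p_{Borealis} = 113.75 + 0.25·111.25, so 0.9375p_{Borealis} = 141.5625 and p_{Borealis} = 151.
Then p_{Alta} = 111.25 + 0.25·151 = 149.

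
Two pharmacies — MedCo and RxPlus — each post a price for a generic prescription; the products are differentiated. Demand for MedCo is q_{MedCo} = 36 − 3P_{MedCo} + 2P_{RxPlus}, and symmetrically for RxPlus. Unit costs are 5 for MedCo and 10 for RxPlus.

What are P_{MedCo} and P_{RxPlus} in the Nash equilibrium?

13.6875, 15.5625

MedCo's profit: π = (P_{MedCo} − 5)(36 − 3P_{MedCo} + 2P_{RxPlus}).
∂π/∂P_{MedCo} = 51 − 6P_{MedCo} + 2P_{RxPlus} = 0 ⇒ P_{MedCo} = 8.5 + (1/3)P_{RxPlus}.
Similarly P_{RxPlus} = 11 + (1/3)P_{MedCo}.
Substituting the second reaction function into the first: P_{MedCo} = 8.5 + (1/3)(11 + (1/3)P_{MedCo}), which gives (8/9)P_{MedCo} = 73/6 ⇒ P_{MedCo} = 13.6875.
Then P_{RxPlus} = 11 + (1/3)·13.6875 = 15.5625.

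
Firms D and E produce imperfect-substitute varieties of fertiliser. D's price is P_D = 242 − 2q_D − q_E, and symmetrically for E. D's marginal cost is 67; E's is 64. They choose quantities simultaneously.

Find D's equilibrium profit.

2422.08

Firm D's profit: π = q_D(242 − 2q_D − q_E) − 67q_D.
∂π/∂q_D = 175 − 4q_D − q_E = 0 ⇒ q_D = 43.75 − 0.25q_E.
Similarly q_E = 44.5 − 0.25q_D.
Plugging q_E into D's best response: q_D = 43.75 − 0.25(44.5 − 0.25q_D) ⇒ 0.9375q_D = 32.625, so q_D = 34.8.
Then q_E = 44.5 − 0.25·34.8 = 35.8.
P_D = 242 − 2·34.8 − 35.8 = 136.6.
Profit = (136.6 − 67)·34.8 = 2422.08.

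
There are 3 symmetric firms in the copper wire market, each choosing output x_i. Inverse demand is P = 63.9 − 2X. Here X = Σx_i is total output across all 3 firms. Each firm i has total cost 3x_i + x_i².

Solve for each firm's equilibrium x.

6.09

A representative firm's profit is π_i = x_i(63.9 − 2X) − 3x_i − x_i², with X = x_i + Σ_{j≠i} x_j.
First-order condition: 60.9 − 6x_i − 2Σ_{j≠i} x_j = 0.
With identical firms, set every x_j = x: then 60.9 − 6x − 4x = 0, i.e. x = 60.9/10 = 6.09.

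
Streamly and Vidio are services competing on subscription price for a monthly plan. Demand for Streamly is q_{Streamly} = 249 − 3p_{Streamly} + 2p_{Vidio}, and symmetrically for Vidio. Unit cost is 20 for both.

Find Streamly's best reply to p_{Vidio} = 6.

53.5

Streamly's profit: π = (p_{Streamly} − 20)(249 − 3p_{Streamly} + 2p_{Vidio}).
∂π/∂p_{Streamly} = 309 − 6p_{Streamly} + 2p_{Vidio} = 0 ⇒ p_{Streamly} = 51.5 + (1/3)p_{Vidio}.
At p_{Vidio} = 6: p_{Streamly} = 51.5 + (1/3)·6 = 53.5.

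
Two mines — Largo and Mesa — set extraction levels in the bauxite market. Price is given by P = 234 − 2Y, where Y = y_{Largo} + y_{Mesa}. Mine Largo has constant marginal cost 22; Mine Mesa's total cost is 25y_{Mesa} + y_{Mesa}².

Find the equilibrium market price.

Mine Largo's profit: π = y_{Largo}(234 − 2(y_{Largo} + y_{Mesa})) − 22y_{Largo}.
∂π/∂y_{Largo} = 212 − 4y_{Largo} − 2y_{Mesa} = 0, so y_{Largo} = 53 − 0.5y_{Mesa}.
For Mesa: ∂π/∂y_{Mesa} = 209 − 6y_{Mesa} − 2y_{Largo} = 0 ⇒ y_{Mesa} = 209/6 − (1/3)y_{Largo}.
Plugging y_{Mesa} into Largo's best response: y_{Largo} = 53 − 0.5(209/6 − (1/3)y_{Largo}) ⇒ (5/6)y_{Largo} = 427/12, so y_{Largo} = 42.7.
Then y_{Mesa} = 209/6 − (1/3)·42.7 = 20.6.
Equilibrium price: P = 234 − 2·63.3 = 107.4.

107.4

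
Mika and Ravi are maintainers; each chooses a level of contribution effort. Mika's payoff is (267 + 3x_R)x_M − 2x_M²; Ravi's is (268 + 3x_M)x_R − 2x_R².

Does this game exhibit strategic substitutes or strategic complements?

Expanding Mika's payoff: 267x_M + 3x_Rx_M − 2x_M².
∂π/∂x_M = 267 + 3x_R − 4x_M = 0, so x_M = 66.75 + 0.75x_R.
The best-response slope dx_M/dx_R = 0.75 > 0: the reaction function is upward-sloping, so the choices are strategic complements.

strategic complements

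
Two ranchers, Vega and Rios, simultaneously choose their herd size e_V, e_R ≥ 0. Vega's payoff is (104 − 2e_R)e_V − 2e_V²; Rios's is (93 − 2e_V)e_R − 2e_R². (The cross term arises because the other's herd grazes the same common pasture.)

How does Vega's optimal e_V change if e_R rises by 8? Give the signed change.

-4

Expanding Vega's payoff: 104e_V − 2e_Re_V − 2e_V².
∂π/∂e_V = 104 − 2e_R − 4e_V = 0, so e_V = 26 − 0.5e_R.
The reaction-function slope is −0.5, so an 8-unit rise in e_R moves e_V by −0.5 × 8 = −4. Vega's best response falls — the actions are strategic substitutes.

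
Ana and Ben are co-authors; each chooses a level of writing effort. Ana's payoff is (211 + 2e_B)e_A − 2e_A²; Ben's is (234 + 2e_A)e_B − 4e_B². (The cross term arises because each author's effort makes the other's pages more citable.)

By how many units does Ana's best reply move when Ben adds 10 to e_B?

5

Expanding Ana's payoff: 211e_A + 2e_Be_A − 2e_A².
∂π/∂e_A = 211 + 2e_B − 4e_A = 0, so e_A = 52.75 + 0.5e_B.
The reaction-function slope is 0.5, so a 10-unit rise in e_B moves e_A by 0.5 × 10 = 5. Ana's best response rises — the actions are strategic complements.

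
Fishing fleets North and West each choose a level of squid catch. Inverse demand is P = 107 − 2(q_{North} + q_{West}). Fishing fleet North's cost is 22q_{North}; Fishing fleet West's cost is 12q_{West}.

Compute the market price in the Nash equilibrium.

47

Fishing fleet North's profit: π = q_{North}(107 − 2(q_{North} + q_{West})) − 22q_{North}.
∂π/∂q_{North} = 85 − 4q_{North} − 2q_{West} = 0, so q_{North} = 21.25 − 0.5q_{West}.
By the same steps for West: q_{West} = 23.75 − 0.5q_{North}.
Plugging q_{West} into North's best response: q_{North} = 21.25 − 0.5(23.75 − 0.5q_{North}) ⇒ 0.75q_{North} = 9.375, so q_{North} = 12.5.
Then q_{West} = 23.75 − 0.5·12.5 = 17.5.
Equilibrium price: P = 107 − 2·30 = 47.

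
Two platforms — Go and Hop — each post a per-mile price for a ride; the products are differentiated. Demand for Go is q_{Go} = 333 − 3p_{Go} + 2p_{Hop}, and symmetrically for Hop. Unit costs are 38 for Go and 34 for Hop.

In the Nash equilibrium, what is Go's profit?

15987

Go's profit: π = (p_{Go} − 38)(333 − 3p_{Go} + 2p_{Hop}).
∂π/∂p_{Go} = 447 − 6p_{Go} + 2p_{Hop} = 0 ⇒ p_{Go} = 74.5 + (1/3)p_{Hop}.
Similarly p_{Hop} = 72.5 + (1/3)p_{Go}.
Solving the two reaction functions simultaneously: (1 − (1/3)(1/3))p_{Go} = 74.5 + (1/3)·72.5, so (8/9)p_{Go} = 296/3 and p_{Go} = 111.
Then p_{Hop} = 72.5 + (1/3)·111 = 109.5.
q_{Go} = 333 − 3·111 + 2·109.5 = 219.
Profit = (111 − 38)·219 = 15987.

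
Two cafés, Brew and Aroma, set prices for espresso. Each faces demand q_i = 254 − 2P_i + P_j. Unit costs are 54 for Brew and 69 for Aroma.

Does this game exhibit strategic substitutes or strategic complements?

strategic complements

Brew's profit: π = (P_{Brew} − 54)(254 − 2P_{Brew} + P_{Aroma}).
∂π/∂P_{Brew} = 362 − 4P_{Brew} + P_{Aroma} = 0 ⇒ P_{Brew} = 90.5 + 0.25P_{Aroma}.
The best-response slope dP_{Brew}/dP_{Aroma} = 0.25 > 0: the reaction function is upward-sloping, so the choices are strategic complements.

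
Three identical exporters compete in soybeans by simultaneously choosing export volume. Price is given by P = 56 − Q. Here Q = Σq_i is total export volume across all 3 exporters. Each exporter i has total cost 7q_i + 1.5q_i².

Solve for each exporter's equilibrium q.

7

A representative exporter's profit is π_i = q_i(56 − Q) − 7q_i − 1.5q_i², with Q = q_i + Σ_{j≠i} q_j.
First-order condition: 49 − 5q_i − Σ_{j≠i} q_j = 0.
With identical exporters, set every q_j = q: then 49 − 5q − 2q = 0, i.e. q = 49/7 = 7.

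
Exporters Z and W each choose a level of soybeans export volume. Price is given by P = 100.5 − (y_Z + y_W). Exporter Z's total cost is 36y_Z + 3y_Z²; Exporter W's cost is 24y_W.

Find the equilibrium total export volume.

40

Exporter Z's profit: π = y_Z(100.5 − (y_Z + y_W)) − 36y_Z − 3y_Z².
∂π/∂y_Z = 64.5 − 8y_Z − y_W = 0, so y_Z = 8.0625 − 0.125y_W.
For W: ∂π/∂y_W = 76.5 − 2y_W − y_Z = 0 ⇒ y_W = 38.25 − 0.5y_Z.
Plugging y_W into Z's best response: y_Z = 8.0625 − 0.125(38.25 − 0.5y_Z) ⇒ 0.9375y_Z = 105/32, so y_Z = 3.5.
Then y_W = 38.25 − 0.5·3.5 = 36.5.
Total export volume: 3.5 + 36.5 = 40.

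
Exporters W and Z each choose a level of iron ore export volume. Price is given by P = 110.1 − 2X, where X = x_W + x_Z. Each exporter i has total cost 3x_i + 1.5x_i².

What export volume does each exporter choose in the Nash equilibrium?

11.9

Exporter W's profit: π = x_W(110.1 − 2(x_W + x_Z)) − 3x_W − 1.5x_W².
∂π/∂x_W = 107.1 − 7x_W − 2x_Z = 0, so x_W = 15.3 − (2/7)x_Z.
The game is symmetric, so in equilibrium x_Z = x_W: the reaction function gives (9/7)x_W = 15.3, hence x_W = 11.9.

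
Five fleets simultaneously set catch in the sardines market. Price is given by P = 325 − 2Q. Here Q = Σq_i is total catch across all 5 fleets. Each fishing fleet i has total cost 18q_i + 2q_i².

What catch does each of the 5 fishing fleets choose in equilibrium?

19.1875

A representative fishing fleet's profit is π_i = q_i(325 − 2Q) − 18q_i − 2q_i², with Q = q_i + Σ_{j≠i} q_j.
First-order condition: 307 − 8q_i − 2Σ_{j≠i} q_j = 0.
Imposing symmetry (q_j = q for all j) turns Σ_{j≠i} q_j into 4q, so 307 = 16q and q = 19.1875.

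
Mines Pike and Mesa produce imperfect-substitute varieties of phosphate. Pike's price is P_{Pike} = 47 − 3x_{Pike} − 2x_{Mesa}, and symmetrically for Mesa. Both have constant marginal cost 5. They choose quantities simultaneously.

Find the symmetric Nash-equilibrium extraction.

Mine Pike's profit: π = x_{Pike}(47 − 3x_{Pike} − 2x_{Mesa}) − 5x_{Pike}.
∂π/∂x_{Pike} = 42 − 6x_{Pike} − 2x_{Mesa} = 0 ⇒ x_{Pike} = 7 − (1/3)x_{Mesa}.
The game is symmetric, so in equilibrium x_{Mesa} = x_{Pike}: the reaction function gives (4/3)x_{Pike} = 7, hence x_{Pike} = 5.25.

5.25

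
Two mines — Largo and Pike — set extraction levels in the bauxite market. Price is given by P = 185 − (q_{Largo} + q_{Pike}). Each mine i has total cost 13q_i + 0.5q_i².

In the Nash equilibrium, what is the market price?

99

Mine Largo's profit: π = q_{Largo}(185 − (q_{Largo} + q_{Pike})) − 13q_{Largo} − 0.5q_{Largo}².
∂π/∂q_{Largo} = 172 − 3q_{Largo} − q_{Pike} = 0, so q_{Largo} = 172/3 − (1/3)q_{Pike}.
The game is symmetric, so in equilibrium q_{Pike} = q_{Largo}: the reaction function gives (4/3)q_{Largo} = 172/3, hence q_{Largo} = 43.
Equilibrium price: P = 185 − 86 = 99.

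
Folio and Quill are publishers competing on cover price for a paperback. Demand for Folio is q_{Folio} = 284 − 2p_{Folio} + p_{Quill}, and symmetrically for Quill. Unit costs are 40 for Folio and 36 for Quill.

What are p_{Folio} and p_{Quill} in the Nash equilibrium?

Folio's profit: π = (p_{Folio} − 40)(284 − 2p_{Folio} + p_{Quill}).
∂π/∂p_{Folio} = 364 − 4p_{Folio} + p_{Quill} = 0 ⇒ p_{Folio} = 91 + 0.25p_{Quill}.
Similarly p_{Quill} = 89 + 0.25p_{Folio}.
Solving the two reaction functions simultaneously: (1 − (0.25)(0.25))p_{Folio} = 91 + 0.25·89, so 0.9375p_{Folio} = 113.25 and p_{Folio} = 120.8.
Then p_{Quill} = 89 + 0.25·120.8 = 119.2.

120.8, 119.2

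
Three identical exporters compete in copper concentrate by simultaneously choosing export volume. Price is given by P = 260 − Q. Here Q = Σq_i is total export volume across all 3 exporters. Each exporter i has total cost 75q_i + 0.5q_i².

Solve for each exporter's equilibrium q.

A representative exporter's profit is π_i = q_i(260 − Q) − 75q_i − 0.5q_i², with Q = q_i + Σ_{j≠i} q_j.
First-order condition: 185 − 3q_i − Σ_{j≠i} q_j = 0.
With identical exporters, set every q_j = q: then 185 − 3q − 2q = 0, i.e. q = 185/5 = 37.

37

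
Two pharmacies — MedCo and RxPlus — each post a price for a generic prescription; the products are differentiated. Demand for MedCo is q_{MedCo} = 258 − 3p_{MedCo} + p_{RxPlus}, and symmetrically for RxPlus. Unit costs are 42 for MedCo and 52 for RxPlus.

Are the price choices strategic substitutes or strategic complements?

strategic complements

MedCo's profit: π = (p_{MedCo} − 42)(258 − 3p_{MedCo} + p_{RxPlus}).
∂π/∂p_{MedCo} = 384 − 6p_{MedCo} + p_{RxPlus} = 0 ⇒ p_{MedCo} = 64 + (1/6)p_{RxPlus}.
The best-response slope dp_{MedCo}/dp_{RxPlus} = 1/6 > 0: the reaction function is upward-sloping, so the choices are strategic complements.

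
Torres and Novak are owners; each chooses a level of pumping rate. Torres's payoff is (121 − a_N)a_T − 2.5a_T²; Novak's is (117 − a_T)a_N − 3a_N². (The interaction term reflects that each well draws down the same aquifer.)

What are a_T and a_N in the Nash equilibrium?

21, 16

Expanding Torres's payoff: 121a_T − a_Na_T − 2.5a_T².
∂π/∂a_T = 121 − a_N − 5a_T = 0, so a_T = 24.2 − 0.2a_N.
Likewise for Novak: a_N = 19.5 − (1/6)a_T.
Substituting the second reaction function into the first: a_T = 24.2 − 0.2(19.5 − (1/6)a_T), which gives (29/30)a_T = 20.3 ⇒ a_T = 21.
Then a_N = 19.5 − (1/6)·21 = 16.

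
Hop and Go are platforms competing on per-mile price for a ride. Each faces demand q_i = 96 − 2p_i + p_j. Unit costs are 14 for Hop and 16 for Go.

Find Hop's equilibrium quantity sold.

55.2

Hop's profit: π = (p_{Hop} − 14)(96 − 2p_{Hop} + p_{Go}).
∂π/∂p_{Hop} = 124 − 4p_{Hop} + p_{Go} = 0 ⇒ p_{Hop} = 31 + 0.25p_{Go}.
Similarly p_{Go} = 32 + 0.25p_{Hop}.
Substituting the second reaction function into the first: p_{Hop} = 31 + 0.25(32 + 0.25p_{Hop}), which gives 0.9375p_{Hop} = 39 ⇒ p_{Hop} = 41.6.
Then p_{Go} = 32 + 0.25·41.6 = 42.4.
q_{Hop} = 96 − 2·41.6 + 42.4 = 55.2.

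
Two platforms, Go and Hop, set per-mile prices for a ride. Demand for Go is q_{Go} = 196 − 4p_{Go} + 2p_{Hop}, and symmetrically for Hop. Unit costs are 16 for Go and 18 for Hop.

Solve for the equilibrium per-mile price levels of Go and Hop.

43.6, 44.4

Go's profit: π = (p_{Go} − 16)(196 − 4p_{Go} + 2p_{Hop}).
∂π/∂p_{Go} = 260 − 8p_{Go} + 2p_{Hop} = 0 ⇒ p_{Go} = 32.5 + 0.25p_{Hop}.
Similarly p_{Hop} = 33.5 + 0.25p_{Go}.
Plugging p_{Hop} into Go's best response: p_{Go} = 32.5 + 0.25(33.5 + 0.25p_{Go}) ⇒ 0.9375p_{Go} = 40.875, so p_{Go} = 43.6.
Then p_{Hop} = 33.5 + 0.25·43.6 = 44.4.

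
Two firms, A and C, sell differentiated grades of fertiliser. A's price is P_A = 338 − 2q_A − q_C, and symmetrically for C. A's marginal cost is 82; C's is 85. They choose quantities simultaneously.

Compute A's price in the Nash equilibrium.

184.8

Firm A's profit: π = q_A(338 − 2q_A − q_C) − 82q_A.
∂π/∂q_A = 256 − 4q_A − q_C = 0 ⇒ q_A = 64 − 0.25q_C.
Similarly q_C = 63.25 − 0.25q_A.
Solving the two reaction functions simultaneously: (1 − (−0.25)(−0.25))q_A = 64 − 0.25·63.25, so 0.9375q_A = 48.1875 and q_A = 51.4.
Then q_C = 63.25 − 0.25·51.4 = 50.4.
P_A = 338 − 2·51.4 − 50.4 = 184.8.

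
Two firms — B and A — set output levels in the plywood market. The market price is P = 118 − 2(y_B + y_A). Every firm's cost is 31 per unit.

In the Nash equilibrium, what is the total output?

29

Firm B's profit: π = y_B(118 − 2(y_B + y_A)) − 31y_B.
∂π/∂y_B = 87 − 4y_B − 2y_A = 0, so y_B = 21.75 − 0.5y_A.
The game is symmetric, so in equilibrium y_A = y_B: the reaction function gives 1.5y_B = 21.75, hence y_B = 14.5.
Total output: 14.5 + 14.5 = 29.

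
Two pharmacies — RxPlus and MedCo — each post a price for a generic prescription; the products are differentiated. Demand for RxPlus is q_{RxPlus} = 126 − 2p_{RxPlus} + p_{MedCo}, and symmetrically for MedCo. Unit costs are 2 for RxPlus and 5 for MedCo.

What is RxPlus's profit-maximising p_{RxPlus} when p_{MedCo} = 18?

37

RxPlus's profit: π = (p_{RxPlus} − 2)(126 − 2p_{RxPlus} + p_{MedCo}).
∂π/∂p_{RxPlus} = 130 − 4p_{RxPlus} + p_{MedCo} = 0 ⇒ p_{RxPlus} = 32.5 + 0.25p_{MedCo}.
At p_{MedCo} = 18: p_{RxPlus} = 32.5 + 0.25·18 = 37.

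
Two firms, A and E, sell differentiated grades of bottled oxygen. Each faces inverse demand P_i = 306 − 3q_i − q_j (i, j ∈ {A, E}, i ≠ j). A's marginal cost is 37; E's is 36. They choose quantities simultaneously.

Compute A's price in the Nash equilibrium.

152.2

Firm A's profit: π = q_A(306 − 3q_A − q_E) − 37q_A.
∂π/∂q_A = 269 − 6q_A − q_E = 0 ⇒ q_A = 269/6 − (1/6)q_E.
Similarly q_E = 45 − (1/6)q_A.
Substituting the second reaction function into the first: q_A = 269/6 − (1/6)(45 − (1/6)q_A), which gives (35/36)q_A = 112/3 ⇒ q_A = 38.4.
Then q_E = 45 − (1/6)·38.4 = 38.6.
P_A = 306 − 3·38.4 − 38.6 = 152.2.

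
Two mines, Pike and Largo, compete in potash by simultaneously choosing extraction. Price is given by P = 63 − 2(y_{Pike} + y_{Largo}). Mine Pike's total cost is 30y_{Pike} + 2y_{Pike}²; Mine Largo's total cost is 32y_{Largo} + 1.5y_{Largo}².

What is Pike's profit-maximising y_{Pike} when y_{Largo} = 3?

Mine Pike's profit: π = y_{Pike}(63 − 2(y_{Pike} + y_{Largo})) − 30y_{Pike} − 2y_{Pike}².
∂π/∂y_{Pike} = 33 − 8y_{Pike} − 2y_{Largo} = 0, so y_{Pike} = 4.125 − 0.25y_{Largo}.
At y_{Largo} = 3: y_{Pike} = 4.125 − 0.25·3 = 3.375.

3.375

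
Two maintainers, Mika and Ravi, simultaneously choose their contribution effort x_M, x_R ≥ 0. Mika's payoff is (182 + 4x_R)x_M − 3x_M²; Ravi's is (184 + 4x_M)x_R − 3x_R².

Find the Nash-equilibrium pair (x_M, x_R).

Expanding Mika's payoff: 182x_M + 4x_Rx_M − 3x_M².
∂π/∂x_M = 182 + 4x_R − 6x_M = 0, so x_M = 91/3 + (2/3)x_R.
Likewise for Ravi: x_R = 92/3 + (2/3)x_M.
Plugging x_R into Mika's best response: x_M = 91/3 + (2/3)(92/3 + (2/3)x_M) ⇒ (5/9)x_M = 457/9, so x_M = 91.4.
Then x_R = 92/3 + (2/3)·91.4 = 91.6.

91.4, 91.6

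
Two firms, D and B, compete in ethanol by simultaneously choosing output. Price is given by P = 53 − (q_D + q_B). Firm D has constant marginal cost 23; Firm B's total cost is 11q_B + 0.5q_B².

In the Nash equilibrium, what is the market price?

Firm D's profit: π = q_D(53 − (q_D + q_B)) − 23q_D.
∂π/∂q_D = 30 − 2q_D − q_B = 0, so q_D = 15 − 0.5q_B.
For B: ∂π/∂q_B = 42 − 3q_B − q_D = 0 ⇒ q_B = 14 − (1/3)q_D.
Plugging q_B into D's best response: q_D = 15 − 0.5(14 − (1/3)q_D) ⇒ (5/6)q_D = 8, so q_D = 9.6.
Then q_B = 14 − (1/3)·9.6 = 10.8.
Equilibrium price: P = 53 − 20.4 = 32.6.

32.6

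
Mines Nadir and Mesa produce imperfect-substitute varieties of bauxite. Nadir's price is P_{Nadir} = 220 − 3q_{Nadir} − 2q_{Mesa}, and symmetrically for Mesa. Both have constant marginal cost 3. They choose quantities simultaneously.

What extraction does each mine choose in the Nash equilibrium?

27.125

Mine Nadir's profit: π = q_{Nadir}(220 − 3q_{Nadir} − 2q_{Mesa}) − 3q_{Nadir}.
∂π/∂q_{Nadir} = 217 − 6q_{Nadir} − 2q_{Mesa} = 0 ⇒ q_{Nadir} = 217/6 − (1/3)q_{Mesa}.
The game is symmetric, so in equilibrium q_{Mesa} = q_{Nadir}: the reaction function gives (4/3)q_{Nadir} = 217/6, hence q_{Nadir} = 27.125.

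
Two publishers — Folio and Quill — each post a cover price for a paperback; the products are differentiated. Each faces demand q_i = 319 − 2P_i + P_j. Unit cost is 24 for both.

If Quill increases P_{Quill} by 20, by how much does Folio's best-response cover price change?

5

Folio's profit: π = (P_{Folio} − 24)(319 − 2P_{Folio} + P_{Quill}).
∂π/∂P_{Folio} = 367 − 4P_{Folio} + P_{Quill} = 0 ⇒ P_{Folio} = 91.75 + 0.25P_{Quill}.
The reaction-function slope is 0.25, so a 20-unit rise in P_{Quill} moves P_{Folio} by 0.25 × 20 = 5. Folio's best response rises — the actions are strategic complements.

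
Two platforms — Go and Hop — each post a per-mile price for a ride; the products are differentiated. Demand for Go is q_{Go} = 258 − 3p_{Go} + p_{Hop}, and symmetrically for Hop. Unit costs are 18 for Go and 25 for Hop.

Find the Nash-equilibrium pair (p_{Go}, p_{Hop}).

63, 66

Go's profit: π = (p_{Go} − 18)(258 − 3p_{Go} + p_{Hop}).
∂π/∂p_{Go} = 312 − 6p_{Go} + p_{Hop} = 0 ⇒ p_{Go} = 52 + (1/6)p_{Hop}.
Similarly p_{Hop} = 55.5 + (1/6)p_{Go}.
Plugging p_{Hop} into Go's best response: p_{Go} = 52 + (1/6)(55.5 + (1/6)p_{Go}) ⇒ (35/36)p_{Go} = 61.25, so p_{Go} = 63.
Then p_{Hop} = 55.5 + (1/6)·63 = 66.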